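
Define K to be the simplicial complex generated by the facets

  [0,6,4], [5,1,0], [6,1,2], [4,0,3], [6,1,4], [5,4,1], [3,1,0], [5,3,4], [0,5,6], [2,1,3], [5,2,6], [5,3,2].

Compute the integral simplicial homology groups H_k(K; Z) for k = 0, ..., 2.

Take the total order 0 < 1 < 2 < 3 < 4 < 5 < 6 on the vertex set. Then K (dimension 2) consists of the simplices:

  0-simplices (7): [0], [1], [2], [3], [4], [5], [6]
  1-simplices (18): [0,1], [0,3], [0,4], [0,5], [0,6], [1,2], [1,3], [1,4], [1,5], [1,6], [2,3], [2,5], [2,6], [3,4], [3,5], [4,5], [4,6], [5,6]
  2-simplices (12): [0,1,3], [0,1,5], [0,3,4], [0,4,6], [0,5,6], [1,2,3], [1,2,6], [1,4,5], [1,4,6], [2,3,5], [2,5,6], [3,4,5]

Hence C_0 ≅ Z^7, C_1 ≅ Z^18, C_2 ≅ Z^12.

Boundary ∂_1: C_1 → C_0 maps an edge to its endpoints' difference, ∂[p,q] = q − p.
This gives a 7×18 integer matrix of rank 6; reducing to Smith normal form yields diagonal entries (1,1,1,1,1,1).

∂_2: C_2 → C_1 acts by ∂[p,q,r] = [q,r] − [p,r] + [p,q]. For instance
  ∂[0,1,5] = [1,5] − [0,5] + [0,1],
  ∂[0,3,4] = [3,4] − [0,4] + [0,3].
This gives a 18×12 integer matrix of rank 12; reducing to Smith normal form yields diagonal entries (1,1,1,1,1,1,1,1,1,1,1,2).

From H_k ≅ ker(∂_k) / im(∂_{k+1}) we obtain:

  H_0: rank C_0 − rank ∂_1 = 7 − 6 = 1, and the invariant factors of ∂_1 are all 1, so H_0 = Z.
  H_1: rank ker ∂_1 − rank ∂_2 = (18 − 6) − 12 = 0, and ∂_2 has invariant factor 2 > 1, so H_1 = Z/2.
  H_2: rank ker ∂_2 − rank ∂_3 = (12 − 12) − 0 = 0, and there is no ∂_3, so H_2 = 0.

H_0 = Z,  H_1 = Z/2,  H_2 = 0.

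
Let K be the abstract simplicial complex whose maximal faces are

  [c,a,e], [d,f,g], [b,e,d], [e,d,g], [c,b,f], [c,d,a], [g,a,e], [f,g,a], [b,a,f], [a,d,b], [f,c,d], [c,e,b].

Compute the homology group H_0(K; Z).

H_0 = Z.

We work with the vertex ordering a < b < c < d < e < f < g. The simplices of K, each written with vertices in increasing order, are:

  0-simplices (7): a, b, c, d, e, f, g
  1-simplices (18): ab, ac, ad, ae, af, ag, bc, bd, be, bf, cd, ce, cf, de, df, dg, eg, fg
  2-simplices (12): abd, abf, acd, ace, aeg, afg, bce, bcf, bde, cdf, deg, dfg

so the chain groups are C_0 ≅ Z^7, C_1 ≅ Z^18, C_2 ≅ Z^12.

The boundary map ∂_1: C_1 → C_0 is given by ∂[p,q] = [q] − [p].
This gives a 7×18 integer matrix of rank 6; reducing to Smith normal form yields diagonal entries (1,1,1,1,1,1).

∂_2: C_2 → C_1 sends each 2-simplex [p,q,r] to [q,r] − [p,r] + [p,q]. For instance
  ∂abf = bf − af + ab,
  ∂dfg = fg − dg + df.
As a 18×12 matrix over Z this has rank 12, with invariant factors (1,1,1,1,1,1,1,1,1,1,1,2).

Computing H_k = (kernel of ∂_k) / (image of ∂_{k+1}):

  H_0: rank C_0 − rank ∂_1 = 7 − 6 = 1, and the invariant factors of ∂_1 are all 1, so H_0 = Z.

(K is a triangulation of the real projective plane RP^2.)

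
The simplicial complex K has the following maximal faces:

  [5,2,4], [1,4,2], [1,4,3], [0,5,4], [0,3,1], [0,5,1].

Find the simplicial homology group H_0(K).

Order the vertices as 0 < 1 < 2 < 3 < 4 < 5. Listing each simplex with vertices in this order, K has dimension 2 with simplices:

  0-simplices (6): [0], [1], [2], [3], [4], [5]
  1-simplices (12): [0,1], [0,3], [0,4], [0,5], [1,2], [1,3], [1,4], [1,5], [2,4], [2,5], [3,4], [4,5]
  2-simplices (6): [0,1,3], [0,1,5], [0,4,5], [1,2,4], [1,3,4], [2,4,5]

Hence C_0 ≅ Z^6, C_1 ≅ Z^12, C_2 ≅ Z^6.

∂_1: C_1 → C_0 sends each edge [p,q] (with p < q) to q − p. For instance
  ∂[0,4] = [4] − [0].
This gives a 6×12 integer matrix of rank 5; reducing to Smith normal form yields diagonal entries (1,1,1,1,1).

Boundary ∂_2: C_2 → C_1 acts by ∂[p,q,r] = [q,r] − [p,r] + [p,q]. For instance
  ∂[0,4,5] = [4,5] − [0,5] + [0,4],
  ∂[1,3,4] = [3,4] − [1,4] + [1,3].
As a 12×6 matrix over Z this has rank 6, with invariant factors (1,1,1,1,1,1).

Computing H_k = (kernel of ∂_k) / (image of ∂_{k+1}):

  H_0: rank C_0 − rank ∂_1 = 6 − 5 = 1, and the invariant factors of ∂_1 are all 1, so H_0 = Z.

H_0 ≅ Z.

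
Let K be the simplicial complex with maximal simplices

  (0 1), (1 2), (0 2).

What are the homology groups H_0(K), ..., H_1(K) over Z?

We work with the vertex ordering 0 < 1 < 2. The simplices of K, each written with vertices in increasing order, are:

  0-simplices (3): [0], [1], [2]
  1-simplices (3): [0,1], [0,2], [1,2]

Hence C_0 ≅ Z^3, C_1 ≅ Z^3.

Boundary ∂_1: C_1 → C_0 is given by ∂[p,q] = [q] − [p]. For instance
  ∂[0,2] = [2] − [0].
As a 3×3 matrix over Z this has rank 2, with invariant factors (1,1).

Now H_k = ker ∂_k / im ∂_{k+1}, so:

  H_0: rank C_0 − rank ∂_1 = 3 − 2 = 1, and the invariant factors of ∂_1 are all 1, so H_0 ≅ Z.
  H_1: rank ker ∂_1 − rank ∂_2 = (3 − 2) − 0 = 1, and there is no ∂_2, so H_1 ≅ Z.

(K is a triangulation of the circle S^1.)

H_0 ≅ Z,  H_1 ≅ Z.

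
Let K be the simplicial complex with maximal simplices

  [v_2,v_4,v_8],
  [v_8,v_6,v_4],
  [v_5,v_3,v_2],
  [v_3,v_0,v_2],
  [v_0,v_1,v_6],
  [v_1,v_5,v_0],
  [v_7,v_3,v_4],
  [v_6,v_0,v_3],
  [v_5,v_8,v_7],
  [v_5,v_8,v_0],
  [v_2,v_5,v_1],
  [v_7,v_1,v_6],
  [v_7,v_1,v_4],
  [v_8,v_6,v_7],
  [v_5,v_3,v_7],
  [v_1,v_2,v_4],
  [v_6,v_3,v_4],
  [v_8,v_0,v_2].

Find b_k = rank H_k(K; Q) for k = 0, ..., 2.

b_0 = 1, b_1 = 1, b_2 = 0.

We work with the vertex ordering v_0 < v_1 < v_2 < v_3 < v_4 < v_5 < v_6 < v_7 < v_8. The simplices of K, each written with vertices in increasing order, are:

  0-simplices (9): [v_0], [v_1], [v_2], [v_3], [v_4], [v_5], [v_6], [v_7], [v_8]
  1-simplices (27): (27 of them)
  2-simplices (18): (18 of them)

so the chain groups are C_0 ≅ Z^9, C_1 ≅ Z^27, C_2 ≅ Z^18.

∂_1: C_1 → C_0 sends each edge [p,q] (with p < q) to q − p. For instance
  ∂[v_1,v_7] = [v_7] − [v_1].
This gives a 9×27 integer matrix of rank 8; reducing to Smith normal form yields diagonal entries (1,1,1,1,1,1,1,1).

The boundary map ∂_2: C_2 → C_1 maps a triangle to the signed sum of its edges. For instance
  ∂[v_3,v_4,v_6] = [v_4,v_6] − [v_3,v_6] + [v_3,v_4],
  ∂[v_1,v_2,v_4] = [v_2,v_4] − [v_1,v_4] + [v_1,v_2].
The resulting 27×18 matrix has rank 18, and its Smith normal form has invariant factors (1,1,1,1,1,1,1,1,1,1,1,1,1,1,1,1,1,2).

Now H_k = ker ∂_k / im ∂_{k+1}, so:

  H_0: rank C_0 − rank ∂_1 = 9 − 8 = 1, and the invariant factors of ∂_1 are all 1, so H_0 = Z.
  H_1: rank ker ∂_1 − rank ∂_2 = (27 − 8) − 18 = 1, and ∂_2 has invariant factor 2 > 1, so H_1 = Z ⊕ Z_2.
  H_2: rank ker ∂_2 − rank ∂_3 = (18 − 18) − 0 = 0, and there is no ∂_3, so H_2 = 0.

As a check, the Euler characteristic is 9 − 27 + 18 = 0, which agrees with 1 − 1 + 0 = 0.

Hence the Betti numbers are b_0 = 1, b_1 = 1, b_2 = 0.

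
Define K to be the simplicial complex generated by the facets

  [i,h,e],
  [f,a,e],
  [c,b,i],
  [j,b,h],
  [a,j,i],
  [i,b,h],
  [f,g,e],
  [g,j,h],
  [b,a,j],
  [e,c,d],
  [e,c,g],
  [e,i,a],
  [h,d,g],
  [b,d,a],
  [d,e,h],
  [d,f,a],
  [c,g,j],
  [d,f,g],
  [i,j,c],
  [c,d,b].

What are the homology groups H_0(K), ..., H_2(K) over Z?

Fix the vertex order a < b < c < d < e < f < g < h < i < j and write every simplex with vertices in increasing order. Then dim K = 2 and the simplices of K are:

  0-simplices (10): a, b, c, d, e, f, g, h, i, j
  1-simplices (30): ab, ad, ae, af, ai, aj, bc, bd, bh, bi, bj, cd, ce, cg, ci, cj, de, df, dg, dh, ef, eg, eh, ei, fg, gh, gj, hi, hj, ij
  2-simplices (20): abd, abj, adf, aef, aei, aij, bcd, bci, bhi, bhj, cde, ceg, cgj, cij, deh, dfg, dgh, efg, ehi, ghj

giving chain groups C_0 ≅ Z^10, C_1 ≅ Z^30, C_2 ≅ Z^20.

Boundary ∂_1: C_1 → C_0 sends each edge [p,q] (with p < q) to q − p.
The 10×30 boundary matrix has rank 9 and Smith normal form diag(1,1,1,1,1,1,1,1,1).

The boundary map ∂_2: C_2 → C_1 maps a triangle to the signed sum of its edges. For instance
  ∂cij = ij − cj + ci,
  ∂dgh = gh − dh + dg.
This gives a 30×20 integer matrix of rank 20; reducing to Smith normal form yields diagonal entries (1,1,1,1,1,1,1,1,1,1,1,1,1,1,1,1,1,1,1,2).

Reading off H_k = ker ∂_k / im ∂_{k+1}:

  H_0: rank C_0 − rank ∂_1 = 10 − 9 = 1, and the invariant factors of ∂_1 are all 1, so H_0 ≅ Z.
  H_1: rank ker ∂_1 − rank ∂_2 = (30 − 9) − 20 = 1, and ∂_2 has invariant factor 2 > 1, so H_1 ≅ Z ⊕ Z/2Z.
  H_2: rank ker ∂_2 − rank ∂_3 = (20 − 20) − 0 = 0, and there is no ∂_3, so H_2 ≅ 0.

H_0 ≅ Z,  H_1 ≅ Z ⊕ Z/2Z,  H_2 = 0.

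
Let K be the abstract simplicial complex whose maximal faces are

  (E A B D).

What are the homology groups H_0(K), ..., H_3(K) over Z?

H_0 = Z,  H_1 = 0,  H_2 = 0,  H_3 = 0.

Fix the vertex order A < B < D < E and write every simplex with vertices in increasing order. Then dim K = 3 and the simplices of K are:

  0-simplices (4): A, B, D, E
  1-simplices (6): AB, AD, AE, BD, BE, DE
  2-simplices (4): ABD, ABE, ADE, BDE
  3-simplices (1): ABDE

Hence C_0 ≅ Z^4, C_1 ≅ Z^6, C_2 ≅ Z^4, C_3 ≅ Z^1.

∂_1: C_1 → C_0 sends each edge [p,q] (with p < q) to q − p. For instance
  ∂BD = D − B.
The resulting 4×6 matrix has rank 3, and its Smith normal form has invariant factors (1,1,1).

∂_2: C_2 → C_1 sends each 2-simplex [p,q,r] to [q,r] − [p,r] + [p,q]. For instance
  ∂ABE = BE − AE + AB,
  ∂ADE = DE − AE + AD.
As a 6×4 matrix over Z this has rank 3, with invariant factors (1,1,1).

Boundary ∂_3: C_3 → C_2 sends each 3-simplex σ to the alternating sum Σ_i (−1)^i (σ with its i-th vertex removed). For instance
  ∂ABDE = BDE − ADE + ABE − ABD.
This gives a 4×1 integer matrix of rank 1; reducing to Smith normal form yields diagonal entries (1).

From H_k ≅ ker(∂_k) / im(∂_{k+1}) we obtain:

  H_0: rank C_0 − rank ∂_1 = 4 − 3 = 1, and the invariant factors of ∂_1 are all 1, so H_0 = Z.
  H_1: rank ker ∂_1 − rank ∂_2 = (6 − 3) − 3 = 0, and the invariant factors of ∂_2 are all 1, so H_1 = 0.
  H_2: rank ker ∂_2 − rank ∂_3 = (4 − 3) − 1 = 0, and the invariant factors of ∂_3 are all 1, so H_2 = 0.
  H_3: rank ker ∂_3 − rank ∂_4 = (1 − 1) − 0 = 0, and there is no ∂_4, so H_3 = 0.

As a check, the Euler characteristic is 4 − 6 + 4 − 1 = 1, which agrees with 1 − 0 + 0 − 0 = 1.
(K is a triangulation of the 3-simplex.)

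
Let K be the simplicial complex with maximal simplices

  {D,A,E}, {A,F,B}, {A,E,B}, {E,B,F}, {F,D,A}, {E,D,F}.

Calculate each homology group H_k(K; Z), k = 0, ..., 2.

H_0 ≅ Z,  H_1 = 0,  H_2 ≅ Z.

Fix the vertex order A < B < D < E < F and write every simplex with vertices in increasing order. Then dim K = 2 and the simplices of K are:

  0-simplices (5): A, B, D, E, F
  1-simplices (9): AB, AD, AE, AF, BE, BF, DE, DF, EF
  2-simplices (6): ABE, ABF, ADE, ADF, BEF, DEF

Hence C_0 ≅ Z^5, C_1 ≅ Z^9, C_2 ≅ Z^6.

Boundary ∂_1: C_1 → C_0 is given by ∂[p,q] = [q] − [p]. For instance
  ∂AF = F − A.
The 5×9 boundary matrix has rank 4 and Smith normal form diag(1,1,1,1).

The boundary map ∂_2: C_2 → C_1 sends each 2-simplex [p,q,r] to [q,r] − [p,r] + [p,q]. For instance
  ∂ADE = DE − AE + AD,
  ∂BEF = EF − BF + BE.
As a 9×6 matrix over Z this has rank 5, with invariant factors (1,1,1,1,1).

Reading off H_k = ker ∂_k / im ∂_{k+1}:

  H_0: rank C_0 − rank ∂_1 = 5 − 4 = 1, and the invariant factors of ∂_1 are all 1, so H_0 = Z.
  H_1: rank ker ∂_1 − rank ∂_2 = (9 − 4) − 5 = 0, and the invariant factors of ∂_2 are all 1, so H_1 = 0.
  H_2: rank ker ∂_2 − rank ∂_3 = (6 − 5) − 0 = 1, and there is no ∂_3, so H_2 = Z.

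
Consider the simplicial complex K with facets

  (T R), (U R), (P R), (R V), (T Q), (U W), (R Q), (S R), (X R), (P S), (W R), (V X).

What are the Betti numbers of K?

Order the vertices as P < Q < R < S < T < U < V < W < X. Listing each simplex with vertices in this order, K has dimension 1 with simplices:

  0-simplices (9): P, Q, R, S, T, U, V, W, X
  1-simplices (12): PR, PS, QR, QT, RS, RT, RU, RV, RW, RX, UW, VX

so the chain groups are C_0 ≅ Z^9, C_1 ≅ Z^12.

The boundary map ∂_1: C_1 → C_0 is given by ∂[p,q] = [q] − [p]. For instance
  ∂PR = R − P.
As a 9×12 matrix over Z this has rank 8, with invariant factors (1,1,1,1,1,1,1,1).

Reading off H_k = ker ∂_k / im ∂_{k+1}:

  H_0: rank C_0 − rank ∂_1 = 9 − 8 = 1, and the invariant factors of ∂_1 are all 1, so H_0 ≅ Z.
  H_1: rank ker ∂_1 − rank ∂_2 = (12 − 8) − 0 = 4, and there is no ∂_2, so H_1 ≅ Z^4.

(K is a triangulation of a wedge of 4 circles.)

Hence the Betti numbers are b_0 = 1, b_1 = 4.

b_0 = 1, b_1 = 4.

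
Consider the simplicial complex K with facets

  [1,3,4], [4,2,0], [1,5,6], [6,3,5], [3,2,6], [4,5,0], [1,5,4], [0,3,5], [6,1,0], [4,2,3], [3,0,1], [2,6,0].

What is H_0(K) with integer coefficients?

Take the total order 0 < 1 < 2 < 3 < 4 < 5 < 6 on the vertex set. Then K (dimension 2) consists of the simplices:

  0-simplices (7): [0], [1], [2], [3], [4], [5], [6]
  1-simplices (18): [0,1], [0,2], [0,3], [0,4], [0,5], [0,6], [1,3], [1,4], [1,5], [1,6], [2,3], [2,4], [2,6], [3,4], [3,5], [3,6], [4,5], [5,6]
  2-simplices (12): [0,1,3], [0,1,6], [0,2,4], [0,2,6], [0,3,5], [0,4,5], [1,3,4], [1,4,5], [1,5,6], [2,3,4], [2,3,6], [3,5,6]

so the chain groups are C_0 ≅ Z^7, C_1 ≅ Z^18, C_2 ≅ Z^12.

Boundary ∂_1: C_1 → C_0 maps an edge to its endpoints' difference, ∂[p,q] = q − p.
As a 7×18 matrix over Z this has rank 6, with invariant factors (1,1,1,1,1,1).

The boundary map ∂_2: C_2 → C_1 maps a triangle to the signed sum of its edges. For instance
  ∂[2,3,4] = [3,4] − [2,4] + [2,3],
  ∂[0,1,3] = [1,3] − [0,3] + [0,1].
This gives a 18×12 integer matrix of rank 12; reducing to Smith normal form yields diagonal entries (1,1,1,1,1,1,1,1,1,1,1,2).

Reading off H_k = ker ∂_k / im ∂_{k+1}:

  H_0: rank C_0 − rank ∂_1 = 7 − 6 = 1, and the invariant factors of ∂_1 are all 1, so H_0 = Z.

(K is a triangulation of the real projective plane RP^2.)

H_0 = Z.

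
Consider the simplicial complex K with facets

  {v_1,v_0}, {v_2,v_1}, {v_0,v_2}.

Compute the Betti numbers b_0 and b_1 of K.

b_0 = 1, b_1 = 1.

Take the total order v_0 < v_1 < v_2 on the vertex set. Then K (dimension 1) consists of the simplices:

  0-simplices (3): [v_0], [v_1], [v_2]
  1-simplices (3): [v_0,v_1], [v_0,v_2], [v_1,v_2]

giving chain groups C_0 ≅ Z^3, C_1 ≅ Z^3.

Boundary ∂_1: C_1 → C_0 sends each edge [p,q] (with p < q) to q − p.
The 3×3 boundary matrix has rank 2 and Smith normal form diag(1,1).

Now H_k = ker ∂_k / im ∂_{k+1}, so:

  H_0: rank C_0 − rank ∂_1 = 3 − 2 = 1, and the invariant factors of ∂_1 are all 1, so H_0 ≅ Z.
  H_1: rank ker ∂_1 − rank ∂_2 = (3 − 2) − 0 = 1, and there is no ∂_2, so H_1 ≅ Z.

(K is a triangulation of the circle S^1.)

Hence the Betti numbers are b_0 = 1, b_1 = 1.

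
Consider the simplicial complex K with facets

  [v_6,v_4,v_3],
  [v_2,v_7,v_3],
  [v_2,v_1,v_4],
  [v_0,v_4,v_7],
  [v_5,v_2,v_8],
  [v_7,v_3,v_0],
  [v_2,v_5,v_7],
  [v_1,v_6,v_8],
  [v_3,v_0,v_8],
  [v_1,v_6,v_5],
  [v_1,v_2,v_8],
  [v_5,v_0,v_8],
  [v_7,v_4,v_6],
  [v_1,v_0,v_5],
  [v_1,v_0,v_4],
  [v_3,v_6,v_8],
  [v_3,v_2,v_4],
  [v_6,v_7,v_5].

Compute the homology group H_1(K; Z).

We work with the vertex ordering v_0 < v_1 < v_2 < v_3 < v_4 < v_5 < v_6 < v_7 < v_8. The simplices of K, each written with vertices in increasing order, are:

  0-simplices (9): [v_0], [v_1], [v_2], [v_3], [v_4], [v_5], [v_6], [v_7], [v_8]
  1-simplices (27): (27 of them)
  2-simplices (18): (18 of them)

giving chain groups C_0 ≅ Z^9, C_1 ≅ Z^27, C_2 ≅ Z^18.

∂_1: C_1 → C_0 is given by ∂[p,q] = [q] − [p]. For instance
  ∂[v_3,v_8] = [v_8] − [v_3].
The 9×27 boundary matrix has rank 8 and Smith normal form diag(1,1,1,1,1,1,1,1).

The boundary map ∂_2: C_2 → C_1 acts by ∂[p,q,r] = [q,r] − [p,r] + [p,q]. For instance
  ∂[v_2,v_3,v_4] = [v_3,v_4] − [v_2,v_4] + [v_2,v_3],
  ∂[v_5,v_6,v_7] = [v_6,v_7] − [v_5,v_7] + [v_5,v_6].
This gives a 27×18 integer matrix of rank 18; reducing to Smith normal form yields diagonal entries (1,1,1,1,1,1,1,1,1,1,1,1,1,1,1,1,1,2).

Now H_k = ker ∂_k / im ∂_{k+1}, so:

  H_1: rank ker ∂_1 − rank ∂_2 = (27 − 8) − 18 = 1, and ∂_2 has invariant factor 2 > 1, so H_1 = Z ⊕ Z/2Z.

H_1 = Z ⊕ Z/2Z.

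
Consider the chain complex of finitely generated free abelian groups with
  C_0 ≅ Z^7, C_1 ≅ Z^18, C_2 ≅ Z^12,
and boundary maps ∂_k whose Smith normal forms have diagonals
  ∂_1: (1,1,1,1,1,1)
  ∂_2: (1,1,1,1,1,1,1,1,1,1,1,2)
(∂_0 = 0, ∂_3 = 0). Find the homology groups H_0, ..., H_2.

H_0 = Z,  H_1 = Z/2,  H_2 = 0.

H_0: b_0 = 7 − 0 − 6 = 1; torsion from ∂_1 factors > 1: none. So H_0 = Z.
H_1: b_1 = 18 − 6 − 12 = 0; torsion from ∂_2 factors > 1: [2]. So H_1 = Z/2.
H_2: b_2 = 12 − 12 − 0 = 0; torsion from ∂_3 factors > 1: none. So H_2 = 0.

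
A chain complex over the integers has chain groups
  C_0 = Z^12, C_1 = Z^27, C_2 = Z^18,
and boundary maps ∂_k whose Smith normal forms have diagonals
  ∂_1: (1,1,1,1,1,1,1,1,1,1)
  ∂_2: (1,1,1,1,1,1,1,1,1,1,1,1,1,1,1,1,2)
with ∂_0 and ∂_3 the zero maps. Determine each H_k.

H_0: b_0 = 12 − 0 − 10 = 2; torsion from ∂_1 factors > 1: none. So H_0 ≅ Z^2.
H_1: b_1 = 27 − 10 − 17 = 0; torsion from ∂_2 factors > 1: [2]. So H_1 ≅ Z/2Z.
H_2: b_2 = 18 − 17 − 0 = 1; torsion from ∂_3 factors > 1: none. So H_2 ≅ Z.

H_0 ≅ Z^2,  H_1 ≅ Z/2Z,  H_2 ≅ Z.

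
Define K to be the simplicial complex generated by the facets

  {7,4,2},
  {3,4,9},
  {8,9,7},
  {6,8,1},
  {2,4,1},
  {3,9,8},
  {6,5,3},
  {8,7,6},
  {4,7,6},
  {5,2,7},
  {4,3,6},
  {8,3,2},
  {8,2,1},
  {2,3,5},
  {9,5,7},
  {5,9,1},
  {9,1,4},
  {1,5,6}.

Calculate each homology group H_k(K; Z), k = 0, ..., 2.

Order the vertices as 1 < 2 < 3 < 4 < 5 < 6 < 7 < 8 < 9. Listing each simplex with vertices in this order, K has dimension 2 with simplices:

  0-simplices (9): [1], [2], [3], [4], [5], [6], [7], [8], [9]
  1-simplices (27): (27 of them)
  2-simplices (18): [1,2,4], [1,2,8], [1,4,9], [1,5,6], [1,5,9], [1,6,8], [2,3,5], [2,3,8], [2,4,7], [2,5,7], [3,4,6], [3,4,9], [3,5,6], [3,8,9], [4,6,7], [5,7,9], [6,7,8], [7,8,9]

so the chain groups are C_0 ≅ Z^9, C_1 ≅ Z^27, C_2 ≅ Z^18.

∂_1: C_1 → C_0 maps an edge to its endpoints' difference, ∂[p,q] = q − p.
As a 9×27 matrix over Z this has rank 8, with invariant factors (1,1,1,1,1,1,1,1).

Boundary ∂_2: C_2 → C_1 maps a triangle to the signed sum of its edges. For instance
  ∂[3,4,9] = [4,9] − [3,9] + [3,4],
  ∂[3,8,9] = [8,9] − [3,9] + [3,8].
The resulting 27×18 matrix has rank 17, and its Smith normal form has invariant factors (1,1,1,1,1,1,1,1,1,1,1,1,1,1,1,1,1).

From H_k ≅ ker(∂_k) / im(∂_{k+1}) we obtain:

  H_0: rank C_0 − rank ∂_1 = 9 − 8 = 1, and the invariant factors of ∂_1 are all 1, so H_0 = Z.
  H_1: rank ker ∂_1 − rank ∂_2 = (27 − 8) − 17 = 2, and the invariant factors of ∂_2 are all 1, so H_1 = Z^2.
  H_2: rank ker ∂_2 − rank ∂_3 = (18 − 17) − 0 = 1, and there is no ∂_3, so H_2 = Z.

H_0 ≅ Z,  H_1 ≅ Z^2,  H_2 ≅ Z.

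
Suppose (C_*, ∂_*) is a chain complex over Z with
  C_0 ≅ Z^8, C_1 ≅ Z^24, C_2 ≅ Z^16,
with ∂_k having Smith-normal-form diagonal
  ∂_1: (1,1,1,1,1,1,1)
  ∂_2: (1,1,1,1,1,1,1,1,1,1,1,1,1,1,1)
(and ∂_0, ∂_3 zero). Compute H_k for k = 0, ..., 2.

H_0: b_0 = 8 − 0 − 7 = 1; torsion from ∂_1 factors > 1: none. So H_0 = Z.
H_1: b_1 = 24 − 7 − 15 = 2; torsion from ∂_2 factors > 1: none. So H_1 = Z^2.
H_2: b_2 = 16 − 15 − 0 = 1; torsion from ∂_3 factors > 1: none. So H_2 = Z.

H_0 = Z,  H_1 = Z^2,  H_2 = Z.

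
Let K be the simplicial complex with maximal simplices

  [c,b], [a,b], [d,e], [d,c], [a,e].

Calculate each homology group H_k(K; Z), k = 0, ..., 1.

H_0 = Z,  H_1 = Z.

Fix the vertex order a < b < c < d < e and write every simplex with vertices in increasing order. Then dim K = 1 and the simplices of K are:

  0-simplices (5): a, b, c, d, e
  1-simplices (5): ab, ae, bc, cd, de

Hence C_0 ≅ Z^5, C_1 ≅ Z^5.

The boundary map ∂_1: C_1 → C_0 is given by ∂[p,q] = [q] − [p].
This gives a 5×5 integer matrix of rank 4; reducing to Smith normal form yields diagonal entries (1,1,1,1).

From H_k ≅ ker(∂_k) / im(∂_{k+1}) we obtain:

  H_0: rank C_0 − rank ∂_1 = 5 − 4 = 1, and the invariant factors of ∂_1 are all 1, so H_0 ≅ Z.
  H_1: rank ker ∂_1 − rank ∂_2 = (5 − 4) − 0 = 1, and there is no ∂_2, so H_1 ≅ Z.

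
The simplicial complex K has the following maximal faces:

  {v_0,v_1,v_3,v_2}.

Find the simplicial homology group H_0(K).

We work with the vertex ordering v_0 < v_1 < v_2 < v_3. The simplices of K, each written with vertices in increasing order, are:

  0-simplices (4): [v_0], [v_1], [v_2], [v_3]
  1-simplices (6): [v_0,v_1], [v_0,v_2], [v_0,v_3], [v_1,v_2], [v_1,v_3], [v_2,v_3]
  2-simplices (4): [v_0,v_1,v_2], [v_0,v_1,v_3], [v_0,v_2,v_3], [v_1,v_2,v_3]
  3-simplices (1): [v_0,v_1,v_2,v_3]

Hence C_0 ≅ Z^4, C_1 ≅ Z^6, C_2 ≅ Z^4, C_3 ≅ Z^1.

Boundary ∂_1: C_1 → C_0 sends each edge [p,q] (with p < q) to q − p. For instance
  ∂[v_0,v_3] = [v_3] − [v_0].
The 4×6 boundary matrix has rank 3 and Smith normal form diag(1,1,1).

∂_2: C_2 → C_1 maps a triangle to the signed sum of its edges. For instance
  ∂[v_0,v_1,v_2] = [v_1,v_2] − [v_0,v_2] + [v_0,v_1],
  ∂[v_1,v_2,v_3] = [v_2,v_3] − [v_1,v_3] + [v_1,v_2].
This gives a 6×4 integer matrix of rank 3; reducing to Smith normal form yields diagonal entries (1,1,1).

∂_3: C_3 → C_2 sends each 3-simplex σ to the alternating sum Σ_i (−1)^i (σ with its i-th vertex removed). For instance
  ∂[v_0,v_1,v_2,v_3] = [v_1,v_2,v_3] − [v_0,v_2,v_3] + [v_0,v_1,v_3] − [v_0,v_1,v_2].
As a 4×1 matrix over Z this has rank 1, with invariant factors (1).

Now H_k = ker ∂_k / im ∂_{k+1}, so:

  H_0: rank C_0 − rank ∂_1 = 4 − 3 = 1, and the invariant factors of ∂_1 are all 1, so H_0 ≅ Z.

(K is a triangulation of the 3-simplex.)

H_0 ≅ Z.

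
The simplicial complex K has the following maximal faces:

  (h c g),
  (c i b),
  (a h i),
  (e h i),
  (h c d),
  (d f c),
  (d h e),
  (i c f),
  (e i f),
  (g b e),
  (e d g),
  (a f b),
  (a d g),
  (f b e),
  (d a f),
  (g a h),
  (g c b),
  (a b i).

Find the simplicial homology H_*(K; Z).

H_0 = Z,  H_1 = Z ⊕ Z/2,  H_2 = 0.

We work with the vertex ordering a < b < c < d < e < f < g < h < i. The simplices of K, each written with vertices in increasing order, are:

  0-simplices (9): a, b, c, d, e, f, g, h, i
  1-simplices (27): ab, ad, af, ag, ah, ai, bc, be, bf, bg, bi, cd, cf, cg, ch, ci, de, df, dg, dh, ef, eg, eh, ei, fi, gh, hi
  2-simplices (18): abf, abi, adf, adg, agh, ahi, bcg, bci, bef, beg, cdf, cdh, cfi, cgh, deg, deh, efi, ehi

giving chain groups C_0 ≅ Z^9, C_1 ≅ Z^27, C_2 ≅ Z^18.

Boundary ∂_1: C_1 → C_0 is given by ∂[p,q] = [q] − [p]. For instance
  ∂df = f − d.
The resulting 9×27 matrix has rank 8, and its Smith normal form has invariant factors (1,1,1,1,1,1,1,1).

∂_2: C_2 → C_1 acts by ∂[p,q,r] = [q,r] − [p,r] + [p,q]. For instance
  ∂ehi = hi − ei + eh,
  ∂cdh = dh − ch + cd.
The resulting 27×18 matrix has rank 18, and its Smith normal form has invariant factors (1,1,1,1,1,1,1,1,1,1,1,1,1,1,1,1,1,2).

From H_k ≅ ker(∂_k) / im(∂_{k+1}) we obtain:

  H_0: rank C_0 − rank ∂_1 = 9 − 8 = 1, and the invariant factors of ∂_1 are all 1, so H_0 ≅ Z.
  H_1: rank ker ∂_1 − rank ∂_2 = (27 − 8) − 18 = 1, and ∂_2 has invariant factor 2 > 1, so H_1 ≅ Z ⊕ Z/2.
  H_2: rank ker ∂_2 − rank ∂_3 = (18 − 18) − 0 = 0, and there is no ∂_3, so H_2 ≅ 0.

(K is a triangulation of the Klein bottle.)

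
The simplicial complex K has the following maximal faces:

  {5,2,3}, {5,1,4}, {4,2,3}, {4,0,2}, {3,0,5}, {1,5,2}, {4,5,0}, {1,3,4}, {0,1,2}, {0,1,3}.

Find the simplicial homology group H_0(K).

Order the vertices as 0 < 1 < 2 < 3 < 4 < 5. Listing each simplex with vertices in this order, K has dimension 2 with simplices:

  0-simplices (6): [0], [1], [2], [3], [4], [5]
  1-simplices (15): [0,1], [0,2], [0,3], [0,4], [0,5], [1,2], [1,3], [1,4], [1,5], [2,3], [2,4], [2,5], [3,4], [3,5], [4,5]
  2-simplices (10): [0,1,2], [0,1,3], [0,2,4], [0,3,5], [0,4,5], [1,2,5], [1,3,4], [1,4,5], [2,3,4], [2,3,5]

Hence C_0 ≅ Z^6, C_1 ≅ Z^15, C_2 ≅ Z^10.

The boundary map ∂_1: C_1 → C_0 maps an edge to its endpoints' difference, ∂[p,q] = q − p. For instance
  ∂[4,5] = [5] − [4].
The resulting 6×15 matrix has rank 5, and its Smith normal form has invariant factors (1,1,1,1,1).

∂_2: C_2 → C_1 maps a triangle to the signed sum of its edges. For instance
  ∂[0,1,3] = [1,3] − [0,3] + [0,1],
  ∂[0,1,2] = [1,2] − [0,2] + [0,1].
The 15×10 boundary matrix has rank 10 and Smith normal form diag(1,1,1,1,1,1,1,1,1,2).

Now H_k = ker ∂_k / im ∂_{k+1}, so:

  H_0: rank C_0 − rank ∂_1 = 6 − 5 = 1, and the invariant factors of ∂_1 are all 1, so H_0 = Z.

H_0 = Z.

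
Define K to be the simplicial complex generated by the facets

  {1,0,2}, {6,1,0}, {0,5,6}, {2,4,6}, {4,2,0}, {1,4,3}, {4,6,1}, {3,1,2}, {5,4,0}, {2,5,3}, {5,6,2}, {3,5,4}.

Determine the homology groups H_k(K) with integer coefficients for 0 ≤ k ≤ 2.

H_0 ≅ Z,  H_1 ≅ Z/2Z,  H_2 = 0.

Order the vertices as 0 < 1 < 2 < 3 < 4 < 5 < 6. Listing each simplex with vertices in this order, K has dimension 2 with simplices:

  0-simplices (7): [0], [1], [2], [3], [4], [5], [6]
  1-simplices (18): [0,1], [0,2], [0,4], [0,5], [0,6], [1,2], [1,3], [1,4], [1,6], [2,3], [2,4], [2,5], [2,6], [3,4], [3,5], [4,5], [4,6], [5,6]
  2-simplices (12): [0,1,2], [0,1,6], [0,2,4], [0,4,5], [0,5,6], [1,2,3], [1,3,4], [1,4,6], [2,3,5], [2,4,6], [2,5,6], [3,4,5]

Hence C_0 ≅ Z^7, C_1 ≅ Z^18, C_2 ≅ Z^12.

Boundary ∂_1: C_1 → C_0 is given by ∂[p,q] = [q] − [p]. For instance
  ∂[0,4] = [4] − [0].
As a 7×18 matrix over Z this has rank 6, with invariant factors (1,1,1,1,1,1).

∂_2: C_2 → C_1 sends each 2-simplex [p,q,r] to [q,r] − [p,r] + [p,q]. For instance
  ∂[1,3,4] = [3,4] − [1,4] + [1,3],
  ∂[0,1,2] = [1,2] − [0,2] + [0,1].
As a 18×12 matrix over Z this has rank 12, with invariant factors (1,1,1,1,1,1,1,1,1,1,1,2).

From H_k ≅ ker(∂_k) / im(∂_{k+1}) we obtain:

  H_0: rank C_0 − rank ∂_1 = 7 − 6 = 1, and the invariant factors of ∂_1 are all 1, so H_0 = Z.
  H_1: rank ker ∂_1 − rank ∂_2 = (18 − 6) − 12 = 0, and ∂_2 has invariant factor 2 > 1, so H_1 = Z/2Z.
  H_2: rank ker ∂_2 − rank ∂_3 = (12 − 12) − 0 = 0, and there is no ∂_3, so H_2 = 0.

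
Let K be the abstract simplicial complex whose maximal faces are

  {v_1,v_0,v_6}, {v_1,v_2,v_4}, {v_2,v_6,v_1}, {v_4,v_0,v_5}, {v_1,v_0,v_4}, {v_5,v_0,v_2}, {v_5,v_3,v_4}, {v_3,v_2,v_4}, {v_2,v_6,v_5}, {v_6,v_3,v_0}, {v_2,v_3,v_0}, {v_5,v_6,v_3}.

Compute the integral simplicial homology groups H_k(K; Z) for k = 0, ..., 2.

H_0 ≅ Z,  H_1 ≅ Z/2Z,  H_2 = 0.

Fix the vertex order v_0 < v_1 < v_2 < v_3 < v_4 < v_5 < v_6 and write every simplex with vertices in increasing order. Then dim K = 2 and the simplices of K are:

  0-simplices (7): [v_0], [v_1], [v_2], [v_3], [v_4], [v_5], [v_6]
  1-simplices (18): (18 of them)
  2-simplices (12): (12 of them)

giving chain groups C_0 ≅ Z^7, C_1 ≅ Z^18, C_2 ≅ Z^12.

The boundary map ∂_1: C_1 → C_0 maps an edge to its endpoints' difference, ∂[p,q] = q − p.
This gives a 7×18 integer matrix of rank 6; reducing to Smith normal form yields diagonal entries (1,1,1,1,1,1).

∂_2: C_2 → C_1 maps a triangle to the signed sum of its edges. For instance
  ∂[v_3,v_4,v_5] = [v_4,v_5] − [v_3,v_5] + [v_3,v_4],
  ∂[v_2,v_5,v_6] = [v_5,v_6] − [v_2,v_6] + [v_2,v_5].
The 18×12 boundary matrix has rank 12 and Smith normal form diag(1,1,1,1,1,1,1,1,1,1,1,2).

From H_k ≅ ker(∂_k) / im(∂_{k+1}) we obtain:

  H_0: rank C_0 − rank ∂_1 = 7 − 6 = 1, and the invariant factors of ∂_1 are all 1, so H_0 = Z.
  H_1: rank ker ∂_1 − rank ∂_2 = (18 − 6) − 12 = 0, and ∂_2 has invariant factor 2 > 1, so H_1 = Z/2Z.
  H_2: rank ker ∂_2 − rank ∂_3 = (12 − 12) − 0 = 0, and there is no ∂_3, so H_2 = 0.

(K is a triangulation of the real projective plane RP^2.)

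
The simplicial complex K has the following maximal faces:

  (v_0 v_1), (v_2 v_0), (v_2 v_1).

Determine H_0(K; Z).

H_0 ≅ Z.

Take the total order v_0 < v_1 < v_2 on the vertex set. Then K (dimension 1) consists of the simplices:

  0-simplices (3): [v_0], [v_1], [v_2]
  1-simplices (3): [v_0,v_1], [v_0,v_2], [v_1,v_2]

so the chain groups are C_0 ≅ Z^3, C_1 ≅ Z^3.

∂_1: C_1 → C_0 maps an edge to its endpoints' difference, ∂[p,q] = q − p.
The 3×3 boundary matrix has rank 2 and Smith normal form diag(1,1).

Reading off H_k = ker ∂_k / im ∂_{k+1}:

  H_0: rank C_0 − rank ∂_1 = 3 − 2 = 1, and the invariant factors of ∂_1 are all 1, so H_0 ≅ Z.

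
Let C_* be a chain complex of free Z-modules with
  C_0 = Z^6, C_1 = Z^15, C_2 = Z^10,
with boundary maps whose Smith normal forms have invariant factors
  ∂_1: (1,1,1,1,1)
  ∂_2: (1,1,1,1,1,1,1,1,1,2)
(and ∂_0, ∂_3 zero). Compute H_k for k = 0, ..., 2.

H_0: b_0 = 6 − 0 − 5 = 1; torsion from ∂_1 factors > 1: none. So H_0 = Z.
H_1: b_1 = 15 − 5 − 10 = 0; torsion from ∂_2 factors > 1: [2]. So H_1 = Z_2.
H_2: b_2 = 10 − 10 − 0 = 0; torsion from ∂_3 factors > 1: none. So H_2 = 0.

H_0 = Z,  H_1 = Z_2,  H_2 = 0.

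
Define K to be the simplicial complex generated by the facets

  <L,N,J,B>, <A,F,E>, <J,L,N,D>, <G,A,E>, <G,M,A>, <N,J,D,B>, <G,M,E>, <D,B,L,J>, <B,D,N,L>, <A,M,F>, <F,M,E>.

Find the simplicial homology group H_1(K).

We work with the vertex ordering A < B < D < E < F < G < J < L < M < N. The simplices of K, each written with vertices in increasing order, are:

  0-simplices (10): A, B, D, E, F, G, J, L, M, N
  1-simplices (19): AE, AF, AG, AM, BD, BJ, BL, BN, DJ, DL, DN, EF, EG, EM, FM, GM, JL, JN, LN
  2-simplices (16): AEF, AEG, AFM, AGM, BDJ, BDL, BDN, BJL, BJN, BLN, DJL, DJN, DLN, EFM, EGM, JLN
  3-simplices (5): BDJL, BDJN, BDLN, BJLN, DJLN

giving chain groups C_0 ≅ Z^10, C_1 ≅ Z^19, C_2 ≅ Z^16, C_3 ≅ Z^5.

The boundary map ∂_1: C_1 → C_0 sends each edge [p,q] (with p < q) to q − p. For instance
  ∂AG = G − A.
The 10×19 boundary matrix has rank 8 and Smith normal form diag(1,1,1,1,1,1,1,1).

The boundary map ∂_2: C_2 → C_1 maps a triangle to the signed sum of its edges. For instance
  ∂DJN = JN − DN + DJ,
  ∂AFM = FM − AM + AF.
The 19×16 boundary matrix has rank 11 and Smith normal form diag(1,1,1,1,1,1,1,1,1,1,1).

Boundary ∂_3: C_3 → C_2 sends each 3-simplex σ to the alternating sum Σ_i (−1)^i (σ with its i-th vertex removed). For instance
  ∂BDLN = DLN − BLN + BDN − BDL,
  ∂BDJL = DJL − BJL + BDL − BDJ.
This gives a 16×5 integer matrix of rank 4; reducing to Smith normal form yields diagonal entries (1,1,1,1).

Reading off H_k = ker ∂_k / im ∂_{k+1}:

  H_1: rank ker ∂_1 − rank ∂_2 = (19 − 8) − 11 = 0, and the invariant factors of ∂_2 are all 1, so H_1 ≅ 0.

(K is a triangulation of the disjoint union of the 2-sphere S^2 and the 3-sphere S^3.)

H_1 = 0.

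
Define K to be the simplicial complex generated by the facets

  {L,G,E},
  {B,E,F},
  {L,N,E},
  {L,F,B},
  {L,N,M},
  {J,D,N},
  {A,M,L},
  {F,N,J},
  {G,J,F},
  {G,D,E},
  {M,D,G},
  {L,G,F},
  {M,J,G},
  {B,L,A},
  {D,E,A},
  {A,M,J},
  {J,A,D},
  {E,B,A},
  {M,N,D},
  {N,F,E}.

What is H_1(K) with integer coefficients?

K has 10 vertices, 30 edges, 20 triangles.
rank ∂_1 = 9, rank ∂_2 = 20 ⇒ b_1 = 30 − 9 − 20 = 1; ∂_2 has invariant factor(s) [2] giving torsion. So H_1 ≅ Z × Z/2.

H_1 = Z × Z/2.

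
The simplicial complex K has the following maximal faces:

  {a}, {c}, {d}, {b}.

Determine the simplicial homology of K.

Order the vertices as a < b < c < d. Listing each simplex with vertices in this order, K has dimension 0 with simplices:

  0-simplices (4): a, b, c, d

so the chain groups are C_0 ≅ Z^4.

From H_k ≅ ker(∂_k) / im(∂_{k+1}) we obtain:

  H_0: rank C_0 − rank ∂_1 = 4 − 0 = 4, and there is no ∂_1, so H_0 = Z^4.

H_0 = Z^4.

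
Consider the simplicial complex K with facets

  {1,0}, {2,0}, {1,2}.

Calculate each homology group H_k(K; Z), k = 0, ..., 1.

K has 3 vertices, 3 edges.
rank ∂_0 = 0, rank ∂_1 = 2 ⇒ b_0 = 3 − 0 − 2 = 1; all invariant factors of ∂_1 are 1 so no torsion. So H_0 = Z.
rank ∂_1 = 2, rank ∂_2 = 0 ⇒ b_1 = 3 − 2 − 0 = 1. So H_1 = Z.

H_0 ≅ Z,  H_1 ≅ Z.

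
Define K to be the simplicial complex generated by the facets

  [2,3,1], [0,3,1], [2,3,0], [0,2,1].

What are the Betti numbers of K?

We work with the vertex ordering 0 < 1 < 2 < 3. The simplices of K, each written with vertices in increasing order, are:

  0-simplices (4): [0], [1], [2], [3]
  1-simplices (6): [0,1], [0,2], [0,3], [1,2], [1,3], [2,3]
  2-simplices (4): [0,1,2], [0,1,3], [0,2,3], [1,2,3]

Hence C_0 ≅ Z^4, C_1 ≅ Z^6, C_2 ≅ Z^4.

The boundary map ∂_1: C_1 → C_0 sends each edge [p,q] (with p < q) to q − p.
This gives a 4×6 integer matrix of rank 3; reducing to Smith normal form yields diagonal entries (1,1,1).

The boundary map ∂_2: C_2 → C_1 sends each 2-simplex [p,q,r] to [q,r] − [p,r] + [p,q]. For instance
  ∂[0,1,2] = [1,2] − [0,2] + [0,1],
  ∂[0,1,3] = [1,3] − [0,3] + [0,1].
This gives a 6×4 integer matrix of rank 3; reducing to Smith normal form yields diagonal entries (1,1,1).

From H_k ≅ ker(∂_k) / im(∂_{k+1}) we obtain:

  H_0: rank C_0 − rank ∂_1 = 4 − 3 = 1, and the invariant factors of ∂_1 are all 1, so H_0 ≅ Z.
  H_1: rank ker ∂_1 − rank ∂_2 = (6 − 3) − 3 = 0, and the invariant factors of ∂_2 are all 1, so H_1 ≅ 0.
  H_2: rank ker ∂_2 − rank ∂_3 = (4 − 3) − 0 = 1, and there is no ∂_3, so H_2 ≅ Z.

(K is a triangulation of the 2-sphere S^2.)

Hence the Betti numbers are b_0 = 1, b_1 = 0, b_2 = 1.

b_0 = 1, b_1 = 0, b_2 = 1.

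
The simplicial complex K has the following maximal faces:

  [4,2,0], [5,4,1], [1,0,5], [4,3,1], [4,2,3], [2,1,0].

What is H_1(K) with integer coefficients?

H_1 ≅ Z.

K has 6 vertices, 12 edges, 6 triangles.
rank ∂_1 = 5, rank ∂_2 = 6 ⇒ b_1 = 12 − 5 − 6 = 1; all invariant factors of ∂_2 are 1 so no torsion. So H_1 ≅ Z.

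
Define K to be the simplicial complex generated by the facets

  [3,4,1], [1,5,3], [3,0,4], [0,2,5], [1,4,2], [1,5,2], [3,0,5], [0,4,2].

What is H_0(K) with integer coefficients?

H_0 = Z.

We work with the vertex ordering 0 < 1 < 2 < 3 < 4 < 5. The simplices of K, each written with vertices in increasing order, are:

  0-simplices (6): [0], [1], [2], [3], [4], [5]
  1-simplices (12): [0,2], [0,3], [0,4], [0,5], [1,2], [1,3], [1,4], [1,5], [2,4], [2,5], [3,4], [3,5]
  2-simplices (8): [0,2,4], [0,2,5], [0,3,4], [0,3,5], [1,2,4], [1,2,5], [1,3,4], [1,3,5]

giving chain groups C_0 ≅ Z^6, C_1 ≅ Z^12, C_2 ≅ Z^8.

∂_1: C_1 → C_0 sends each edge [p,q] (with p < q) to q − p. For instance
  ∂[3,4] = [4] − [3].
This gives a 6×12 integer matrix of rank 5; reducing to Smith normal form yields diagonal entries (1,1,1,1,1).

∂_2: C_2 → C_1 maps a triangle to the signed sum of its edges. For instance
  ∂[0,2,4] = [2,4] − [0,4] + [0,2],
  ∂[0,3,4] = [3,4] − [0,4] + [0,3].
The 12×8 boundary matrix has rank 7 and Smith normal form diag(1,1,1,1,1,1,1).

Reading off H_k = ker ∂_k / im ∂_{k+1}:

  H_0: rank C_0 − rank ∂_1 = 6 − 5 = 1, and the invariant factors of ∂_1 are all 1, so H_0 = Z.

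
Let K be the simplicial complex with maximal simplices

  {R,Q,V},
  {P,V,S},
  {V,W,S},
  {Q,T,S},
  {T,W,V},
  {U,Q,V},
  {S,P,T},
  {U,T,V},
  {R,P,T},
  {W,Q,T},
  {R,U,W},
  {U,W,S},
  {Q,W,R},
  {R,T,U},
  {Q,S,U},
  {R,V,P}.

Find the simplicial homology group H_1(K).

H_1 ≅ Z^2.

We work with the vertex ordering P < Q < R < S < T < U < V < W. The simplices of K, each written with vertices in increasing order, are:

  0-simplices (8): P, Q, R, S, T, U, V, W
  1-simplices (24): PR, PS, PT, PV, QR, QS, QT, QU, QV, QW, RT, RU, RV, RW, ST, SU, SV, SW, TU, TV, TW, UV, UW, VW
  2-simplices (16): PRT, PRV, PST, PSV, QRV, QRW, QST, QSU, QTW, QUV, RTU, RUW, SUW, SVW, TUV, TVW

so the chain groups are C_0 ≅ Z^8, C_1 ≅ Z^24, C_2 ≅ Z^16.

∂_1: C_1 → C_0 sends each edge [p,q] (with p < q) to q − p. For instance
  ∂PT = T − P.
The resulting 8×24 matrix has rank 7, and its Smith normal form has invariant factors (1,1,1,1,1,1,1).

∂_2: C_2 → C_1 sends each 2-simplex [p,q,r] to [q,r] − [p,r] + [p,q]. For instance
  ∂TUV = UV − TV + TU,
  ∂PRT = RT − PT + PR.
This gives a 24×16 integer matrix of rank 15; reducing to Smith normal form yields diagonal entries (1,1,1,1,1,1,1,1,1,1,1,1,1,1,1).

From H_k ≅ ker(∂_k) / im(∂_{k+1}) we obtain:

  H_1: rank ker ∂_1 − rank ∂_2 = (24 − 7) − 15 = 2, and the invariant factors of ∂_2 are all 1, so H_1 = Z^2.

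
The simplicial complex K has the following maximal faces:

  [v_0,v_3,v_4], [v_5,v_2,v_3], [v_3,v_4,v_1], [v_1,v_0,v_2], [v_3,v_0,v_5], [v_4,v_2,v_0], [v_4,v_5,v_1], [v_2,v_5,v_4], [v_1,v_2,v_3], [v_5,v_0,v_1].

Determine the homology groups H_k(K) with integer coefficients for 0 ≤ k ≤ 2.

H_0 = Z,  H_1 = Z_2,  H_2 = 0.

Fix the vertex order v_0 < v_1 < v_2 < v_3 < v_4 < v_5 and write every simplex with vertices in increasing order. Then dim K = 2 and the simplices of K are:

  0-simplices (6): [v_0], [v_1], [v_2], [v_3], [v_4], [v_5]
  1-simplices (15): (15 of them)
  2-simplices (10): [v_0,v_1,v_2], [v_0,v_1,v_5], [v_0,v_2,v_4], [v_0,v_3,v_4], [v_0,v_3,v_5], [v_1,v_2,v_3], [v_1,v_3,v_4], [v_1,v_4,v_5], [v_2,v_3,v_5], [v_2,v_4,v_5]

giving chain groups C_0 ≅ Z^6, C_1 ≅ Z^15, C_2 ≅ Z^10.

∂_1: C_1 → C_0 is given by ∂[p,q] = [q] − [p].
The 6×15 boundary matrix has rank 5 and Smith normal form diag(1,1,1,1,1).

The boundary map ∂_2: C_2 → C_1 maps a triangle to the signed sum of its edges. For instance
  ∂[v_0,v_2,v_4] = [v_2,v_4] − [v_0,v_4] + [v_0,v_2],
  ∂[v_1,v_3,v_4] = [v_3,v_4] − [v_1,v_4] + [v_1,v_3].
The 15×10 boundary matrix has rank 10 and Smith normal form diag(1,1,1,1,1,1,1,1,1,2).

Reading off H_k = ker ∂_k / im ∂_{k+1}:

  H_0: rank C_0 − rank ∂_1 = 6 − 5 = 1, and the invariant factors of ∂_1 are all 1, so H_0 ≅ Z.
  H_1: rank ker ∂_1 − rank ∂_2 = (15 − 5) − 10 = 0, and ∂_2 has invariant factor 2 > 1, so H_1 ≅ Z_2.
  H_2: rank ker ∂_2 − rank ∂_3 = (10 − 10) − 0 = 0, and there is no ∂_3, so H_2 ≅ 0.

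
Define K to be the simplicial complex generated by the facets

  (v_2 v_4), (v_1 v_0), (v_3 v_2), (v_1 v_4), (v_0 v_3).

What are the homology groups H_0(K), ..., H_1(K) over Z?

Take the total order v_0 < v_1 < v_2 < v_3 < v_4 on the vertex set. Then K (dimension 1) consists of the simplices:

  0-simplices (5): [v_0], [v_1], [v_2], [v_3], [v_4]
  1-simplices (5): [v_0,v_1], [v_0,v_3], [v_1,v_4], [v_2,v_3], [v_2,v_4]

Hence C_0 ≅ Z^5, C_1 ≅ Z^5.

Boundary ∂_1: C_1 → C_0 sends each edge [p,q] (with p < q) to q − p. For instance
  ∂[v_2,v_3] = [v_3] − [v_2].
The 5×5 boundary matrix has rank 4 and Smith normal form diag(1,1,1,1).

Now H_k = ker ∂_k / im ∂_{k+1}, so:

  H_0: rank C_0 − rank ∂_1 = 5 − 4 = 1, and the invariant factors of ∂_1 are all 1, so H_0 ≅ Z.
  H_1: rank ker ∂_1 − rank ∂_2 = (5 − 4) − 0 = 1, and there is no ∂_2, so H_1 ≅ Z.

As a check, the Euler characteristic is 5 − 5 = 0, which agrees with 1 − 1 = 0.
(K is a triangulation of the circle S^1.)

H_0 = Z,  H_1 = Z.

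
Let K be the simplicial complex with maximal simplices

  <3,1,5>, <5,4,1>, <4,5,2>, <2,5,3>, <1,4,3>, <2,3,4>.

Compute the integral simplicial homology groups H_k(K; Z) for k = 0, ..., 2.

H_0 ≅ Z,  H_1 = 0,  H_2 ≅ Z.

Fix the vertex order 1 < 2 < 3 < 4 < 5 and write every simplex with vertices in increasing order. Then dim K = 2 and the simplices of K are:

  0-simplices (5): [1], [2], [3], [4], [5]
  1-simplices (9): [1,3], [1,4], [1,5], [2,3], [2,4], [2,5], [3,4], [3,5], [4,5]
  2-simplices (6): [1,3,4], [1,3,5], [1,4,5], [2,3,4], [2,3,5], [2,4,5]

giving chain groups C_0 ≅ Z^5, C_1 ≅ Z^9, C_2 ≅ Z^6.

Boundary ∂_1: C_1 → C_0 is given by ∂[p,q] = [q] − [p]. For instance
  ∂[2,3] = [3] − [2].
The resulting 5×9 matrix has rank 4, and its Smith normal form has invariant factors (1,1,1,1).

The boundary map ∂_2: C_2 → C_1 sends each 2-simplex [p,q,r] to [q,r] − [p,r] + [p,q]. For instance
  ∂[2,3,4] = [3,4] − [2,4] + [2,3],
  ∂[2,4,5] = [4,5] − [2,5] + [2,4].
The 9×6 boundary matrix has rank 5 and Smith normal form diag(1,1,1,1,1).

Reading off H_k = ker ∂_k / im ∂_{k+1}:

  H_0: rank C_0 − rank ∂_1 = 5 − 4 = 1, and the invariant factors of ∂_1 are all 1, so H_0 ≅ Z.
  H_1: rank ker ∂_1 − rank ∂_2 = (9 − 4) − 5 = 0, and the invariant factors of ∂_2 are all 1, so H_1 ≅ 0.
  H_2: rank ker ∂_2 − rank ∂_3 = (6 − 5) − 0 = 1, and there is no ∂_3, so H_2 ≅ Z.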